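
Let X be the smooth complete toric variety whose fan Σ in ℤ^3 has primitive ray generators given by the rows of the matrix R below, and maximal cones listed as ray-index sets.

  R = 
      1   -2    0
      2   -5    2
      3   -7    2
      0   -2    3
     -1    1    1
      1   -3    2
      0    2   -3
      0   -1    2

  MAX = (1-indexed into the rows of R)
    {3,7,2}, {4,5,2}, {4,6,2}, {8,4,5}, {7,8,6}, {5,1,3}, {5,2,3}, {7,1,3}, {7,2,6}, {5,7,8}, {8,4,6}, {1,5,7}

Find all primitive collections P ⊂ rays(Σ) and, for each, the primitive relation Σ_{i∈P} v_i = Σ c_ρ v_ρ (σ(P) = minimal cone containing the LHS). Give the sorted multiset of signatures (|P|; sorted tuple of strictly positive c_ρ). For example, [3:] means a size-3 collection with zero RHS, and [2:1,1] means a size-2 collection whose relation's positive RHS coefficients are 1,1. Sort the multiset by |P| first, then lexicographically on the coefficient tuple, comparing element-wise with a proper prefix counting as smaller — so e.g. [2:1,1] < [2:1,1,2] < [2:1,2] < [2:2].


Δ(Σ) — 8 vertices, 12 min non-faces:

  P = {4,7}:  v_{4} + v_{7} = 0  ⇒ sig = [2:]
  P = {1,2}:  v_{1} + v_{2} = v_{3}  ⇒ sig = [2:1]
  P = {1,6}:  v_{1} + v_{6} = v_{2}  ⇒ sig = [2:1]
  P = {1,8}:  v_{1} + v_{8} = v_{6}  ⇒ sig = [2:1]
  P = {5,6}:  v_{5} + v_{6} = v_{4}  ⇒ sig = [2:1]
  P = {1,4}:  v_{1} + v_{4} = v_{2} + v_{5}  ⇒ sig = [2:1,1]
  P = {3,8}:  v_{3} + v_{8} = v_{2} + v_{6}  ⇒ sig = [2:1,1]
  P = {3,4}:  v_{3} + v_{4} = 2·v_{2} + v_{5}  ⇒ sig = [2:1,2]
  P = {2,8}:  v_{2} + v_{8} = 2·v_{6}  ⇒ sig = [2:2]
  P = {3,6}:  v_{3} + v_{6} = 2·v_{2}  ⇒ sig = [2:2]
  P = {2,5,7}:  v_{2} + v_{5} + v_{7} = v_{1}  ⇒ sig = [3:1]
  P = {3,5,7}:  v_{3} + v_{5} + v_{7} = 2·v_{1}  ⇒ sig = [3:2]

Sorted signature multiset PRS(X):
{ [2:],  [2:1] ×4,  [2:1,1] ×2,  [2:1,2],  [2:2] ×2,  [3:1],  [3:2] }


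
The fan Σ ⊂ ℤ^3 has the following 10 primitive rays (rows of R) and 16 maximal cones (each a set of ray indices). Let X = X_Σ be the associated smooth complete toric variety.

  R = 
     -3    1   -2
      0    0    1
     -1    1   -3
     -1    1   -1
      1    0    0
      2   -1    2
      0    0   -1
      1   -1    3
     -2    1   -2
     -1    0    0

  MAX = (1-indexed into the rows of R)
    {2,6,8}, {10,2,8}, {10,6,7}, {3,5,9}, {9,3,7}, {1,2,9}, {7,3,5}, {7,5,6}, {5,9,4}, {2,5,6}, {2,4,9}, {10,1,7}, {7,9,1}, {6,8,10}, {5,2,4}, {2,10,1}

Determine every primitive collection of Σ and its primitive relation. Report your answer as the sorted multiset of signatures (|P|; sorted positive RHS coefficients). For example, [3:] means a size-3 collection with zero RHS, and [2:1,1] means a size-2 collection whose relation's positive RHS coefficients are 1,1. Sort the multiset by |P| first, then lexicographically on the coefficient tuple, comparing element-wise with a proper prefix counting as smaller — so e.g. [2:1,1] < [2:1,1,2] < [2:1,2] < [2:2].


Minimal non-faces — 24 found among 10 rays, 16 max cones:

  P={2,7}:  v_{2} + v_{7} = 0  ⟹  sig = [2:]
  P={3,8}:  v_{3} + v_{8} = 0  ⟹  sig = [2:]
  P={5,10}:  v_{5} + v_{10} = 0  ⟹  sig = [2:]
  P={6,9}:  v_{6} + v_{9} = 0  ⟹  sig = [2:]
  P={1,5}:  v_{1} + v_{5} = v_{9}  ⟹  sig = [2:1]
  P={1,6}:  v_{1} + v_{6} = v_{10}  ⟹  sig = [2:1]
  P={9,10}:  v_{9} + v_{10} = v_{1}  ⟹  sig = [2:1]
  P={2,3}:  v_{2} + v_{3} = v_{5} + v_{9}  ⟹  sig = [2:1,1]
  P={3,6}:  v_{3} + v_{6} = v_{5} + v_{7}  ⟹  sig = [2:1,1]
  P={3,10}:  v_{3} + v_{10} = v_{7} + v_{9}  ⟹  sig = [2:1,1]
  P={4,6}:  v_{4} + v_{6} = v_{2} + v_{5}  ⟹  sig = [2:1,1]
  P={4,7}:  v_{4} + v_{7} = v_{5} + v_{9}  ⟹  sig = [2:1,1]
  P={4,10}:  v_{4} + v_{10} = v_{2} + v_{9}  ⟹  sig = [2:1,1]
  P={5,8}:  v_{5} + v_{8} = v_{2} + v_{6}  ⟹  sig = [2:1,1]
  P={7,8}:  v_{7} + v_{8} = v_{6} + v_{10}  ⟹  sig = [2:1,1]
  P={8,9}:  v_{8} + v_{9} = v_{2} + v_{10}  ⟹  sig = [2:1,1]
  P={1,3}:  v_{1} + v_{3} = v_{7} + 2·v_{9}  ⟹  sig = [2:1,2]
  P={1,4}:  v_{1} + v_{4} = v_{2} + 2·v_{9}  ⟹  sig = [2:1,2]
  P={1,8}:  v_{1} + v_{8} = v_{2} + 2·v_{10}  ⟹  sig = [2:1,2]
  P={4,8}:  v_{4} + v_{8} = 2·v_{2}  ⟹  sig = [2:2]
  P={3,4}:  v_{3} + v_{4} = 2·v_{5} + 2·v_{9}  ⟹  sig = [2:2,2]
  P={2,5,9}:  v_{2} + v_{5} + v_{9} = v_{4}  ⟹  sig = [3:1]
  P={2,6,10}:  v_{2} + v_{6} + v_{10} = v_{8}  ⟹  sig = [3:1]
  P={5,7,9}:  v_{5} + v_{7} + v_{9} = v_{3}  ⟹  sig = [3:1]

Hence PRS(X_Σ) =
    [2:]
    [2:]
    [2:]
    [2:]
    [2:1]
    [2:1]
    [2:1]
    [2:1,1]
    [2:1,1]
    [2:1,1]
    [2:1,1]
    [2:1,1]
    [2:1,1]
    [2:1,1]
    [2:1,1]
    [2:1,1]
    [2:1,2]
    [2:1,2]
    [2:1,2]
    [2:2]
    [2:2,2]
    [3:1]
    [3:1]
    [3:1]


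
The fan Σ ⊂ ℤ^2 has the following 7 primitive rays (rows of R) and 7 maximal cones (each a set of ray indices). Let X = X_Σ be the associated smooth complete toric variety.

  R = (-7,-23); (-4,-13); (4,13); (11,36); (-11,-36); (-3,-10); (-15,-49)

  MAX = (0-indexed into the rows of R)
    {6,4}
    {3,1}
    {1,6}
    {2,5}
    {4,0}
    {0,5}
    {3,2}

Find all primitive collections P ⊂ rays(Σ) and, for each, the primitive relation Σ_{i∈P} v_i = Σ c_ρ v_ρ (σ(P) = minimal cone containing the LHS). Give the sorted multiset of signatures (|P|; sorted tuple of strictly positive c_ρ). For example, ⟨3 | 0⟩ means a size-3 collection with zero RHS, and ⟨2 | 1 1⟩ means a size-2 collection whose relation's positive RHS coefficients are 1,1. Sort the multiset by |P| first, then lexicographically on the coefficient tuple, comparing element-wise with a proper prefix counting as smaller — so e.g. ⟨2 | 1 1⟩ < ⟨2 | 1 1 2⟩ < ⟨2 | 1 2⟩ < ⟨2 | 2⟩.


14 collections generate NE(X_Σ); each relation:

  • {1,2}:  v_{1} + v_{2} = 0  ⇒ sig = ⟨2 | 0⟩
  • {3,4}:  v_{3} + v_{4} = 0  ⇒ sig = ⟨2 | 0⟩
  • {0,1}:  v_{0} + v_{1} = v_{4}  ⇒ sig = ⟨2 | 1⟩
  • {0,2}:  v_{0} + v_{2} = v_{5}  ⇒ sig = ⟨2 | 1⟩
  • {0,3}:  v_{0} + v_{3} = v_{2}  ⇒ sig = ⟨2 | 1⟩
  • {1,4}:  v_{1} + v_{4} = v_{6}  ⇒ sig = ⟨2 | 1⟩
  • {1,5}:  v_{1} + v_{5} = v_{0}  ⇒ sig = ⟨2 | 1⟩
  • {2,4}:  v_{2} + v_{4} = v_{0}  ⇒ sig = ⟨2 | 1⟩
  • {2,6}:  v_{2} + v_{6} = v_{4}  ⇒ sig = ⟨2 | 1⟩
  • {3,6}:  v_{3} + v_{6} = v_{1}  ⇒ sig = ⟨2 | 1⟩
  • {5,6}:  v_{5} + v_{6} = v_{0} + v_{4}  ⇒ sig = ⟨2 | 1 1⟩
  • {0,6}:  v_{0} + v_{6} = 2·v_{4}  ⇒ sig = ⟨2 | 2⟩
  • {3,5}:  v_{3} + v_{5} = 2·v_{2}  ⇒ sig = ⟨2 | 2⟩
  • {4,5}:  v_{4} + v_{5} = 2·v_{0}  ⇒ sig = ⟨2 | 2⟩

Sorted signature multiset PRS(X):
    ⟨2 | 0⟩
    ⟨2 | 0⟩
    ⟨2 | 1⟩
    ⟨2 | 1⟩
    ⟨2 | 1⟩
    ⟨2 | 1⟩
    ⟨2 | 1⟩
    ⟨2 | 1⟩
    ⟨2 | 1⟩
    ⟨2 | 1⟩
    ⟨2 | 1 1⟩
    ⟨2 | 2⟩
    ⟨2 | 2⟩
    ⟨2 | 2⟩


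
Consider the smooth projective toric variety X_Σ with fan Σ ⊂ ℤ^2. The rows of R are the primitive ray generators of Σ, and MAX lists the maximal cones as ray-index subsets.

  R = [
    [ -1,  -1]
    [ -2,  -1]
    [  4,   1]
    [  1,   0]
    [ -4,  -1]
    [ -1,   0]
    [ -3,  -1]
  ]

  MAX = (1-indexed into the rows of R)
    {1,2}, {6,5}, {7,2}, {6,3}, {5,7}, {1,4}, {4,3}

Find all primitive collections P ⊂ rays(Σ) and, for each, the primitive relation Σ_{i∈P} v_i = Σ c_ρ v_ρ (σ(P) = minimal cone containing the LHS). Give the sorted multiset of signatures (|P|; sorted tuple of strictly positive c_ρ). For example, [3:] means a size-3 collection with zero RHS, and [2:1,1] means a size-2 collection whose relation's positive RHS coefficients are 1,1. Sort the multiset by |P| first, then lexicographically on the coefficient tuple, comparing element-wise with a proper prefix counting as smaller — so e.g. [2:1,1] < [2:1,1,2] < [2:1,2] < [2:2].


Δ(Σ) — 7 vertices, 14 min non-faces:

  • {3,5}:  v_{3} + v_{5} = 0  so sig = [2:]
  • {4,6}:  v_{4} + v_{6} = 0  so sig = [2:]
  • {1,6}:  v_{1} + v_{6} = v_{2}  so sig = [2:1]
  • {2,4}:  v_{2} + v_{4} = v_{1}  so sig = [2:1]
  • {2,6}:  v_{2} + v_{6} = v_{7}  so sig = [2:1]
  • {3,7}:  v_{3} + v_{7} = v_{4}  so sig = [2:1]
  • {4,5}:  v_{4} + v_{5} = v_{7}  so sig = [2:1]
  • {4,7}:  v_{4} + v_{7} = v_{2}  so sig = [2:1]
  • {6,7}:  v_{6} + v_{7} = v_{5}  so sig = [2:1]
  • {1,5}:  v_{1} + v_{5} = v_{2} + v_{7}  so sig = [2:1,1]
  • {1,7}:  v_{1} + v_{7} = 2·v_{2}  so sig = [2:2]
  • {2,3}:  v_{2} + v_{3} = 2·v_{4}  so sig = [2:2]
  • {2,5}:  v_{2} + v_{5} = 2·v_{7}  so sig = [2:2]
  • {1,3}:  v_{1} + v_{3} = 3·v_{4}  so sig = [2:3]

Signatures (|P|; sorted positive RHS coefficients), sorted:
{ [2:] ×2,  [2:1] ×7,  [2:1,1],  [2:2] ×3,  [2:3] }


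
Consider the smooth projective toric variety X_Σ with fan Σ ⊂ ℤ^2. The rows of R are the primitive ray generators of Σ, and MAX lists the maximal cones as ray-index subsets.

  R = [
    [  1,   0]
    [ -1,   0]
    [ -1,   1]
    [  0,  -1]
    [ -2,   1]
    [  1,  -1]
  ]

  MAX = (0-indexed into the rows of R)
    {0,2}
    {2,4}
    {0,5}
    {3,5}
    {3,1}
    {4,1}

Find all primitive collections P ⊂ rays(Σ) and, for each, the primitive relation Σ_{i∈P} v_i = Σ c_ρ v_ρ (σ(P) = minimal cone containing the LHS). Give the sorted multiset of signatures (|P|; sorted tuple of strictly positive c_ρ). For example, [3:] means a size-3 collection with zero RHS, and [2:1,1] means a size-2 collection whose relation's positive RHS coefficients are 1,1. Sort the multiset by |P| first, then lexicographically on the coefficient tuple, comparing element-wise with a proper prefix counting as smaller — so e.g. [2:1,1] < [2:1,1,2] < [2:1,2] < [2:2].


9 collections generate NE(X_Σ); each relation:

  • {0,1}:  v_{0} + v_{1} = 0 — sig = [2:]
  • {2,5}:  v_{2} + v_{5} = 0 — sig = [2:]
  • {0,3}:  v_{0} + v_{3} = v_{5} — sig = [2:1]
  • {0,4}:  v_{0} + v_{4} = v_{2} — sig = [2:1]
  • {1,2}:  v_{1} + v_{2} = v_{4} — sig = [2:1]
  • {1,5}:  v_{1} + v_{5} = v_{3} — sig = [2:1]
  • {2,3}:  v_{2} + v_{3} = v_{1} — sig = [2:1]
  • {4,5}:  v_{4} + v_{5} = v_{1} — sig = [2:1]
  • {3,4}:  v_{3} + v_{4} = 2·v_{1} — sig = [2:2]

Sorted signature multiset PRS(X):
{ [2:] ×2,  [2:1] ×6,  [2:2] }


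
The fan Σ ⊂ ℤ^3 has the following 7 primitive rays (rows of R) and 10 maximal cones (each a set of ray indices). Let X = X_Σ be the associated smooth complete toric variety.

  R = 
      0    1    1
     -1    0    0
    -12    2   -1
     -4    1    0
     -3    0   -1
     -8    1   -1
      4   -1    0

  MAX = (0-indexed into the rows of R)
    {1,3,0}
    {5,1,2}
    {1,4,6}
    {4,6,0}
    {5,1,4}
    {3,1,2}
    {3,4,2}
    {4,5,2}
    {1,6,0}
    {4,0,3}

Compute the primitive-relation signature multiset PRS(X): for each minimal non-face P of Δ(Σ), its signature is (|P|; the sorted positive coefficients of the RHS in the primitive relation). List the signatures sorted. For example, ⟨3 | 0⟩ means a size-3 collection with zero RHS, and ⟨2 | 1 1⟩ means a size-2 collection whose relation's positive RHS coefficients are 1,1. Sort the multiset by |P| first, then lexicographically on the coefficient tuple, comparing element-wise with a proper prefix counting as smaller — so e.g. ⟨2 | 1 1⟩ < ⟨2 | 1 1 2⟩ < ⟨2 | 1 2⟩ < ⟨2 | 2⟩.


Primitive collections (9):

  {3,6}:  v_{3} + v_{6} = 0  ⟹  sig = ⟨2 | 0⟩
  {2,6}:  v_{2} + v_{6} = v_{5}  ⟹  sig = ⟨2 | 1⟩
  {3,5}:  v_{3} + v_{5} = v_{2}  ⟹  sig = ⟨2 | 1⟩
  {5,6}:  v_{5} + v_{6} = v_{1} + v_{4}  ⟹  sig = ⟨2 | 1 1⟩
  {0,5}:  v_{0} + v_{5} = 2·v_{3}  ⟹  sig = ⟨2 | 2⟩
  {0,2}:  v_{0} + v_{2} = 3·v_{3}  ⟹  sig = ⟨2 | 3⟩
  {0,1,4}:  v_{0} + v_{1} + v_{4} = v_{3}  ⟹  sig = ⟨3 | 1⟩
  {1,3,4}:  v_{1} + v_{3} + v_{4} = v_{5}  ⟹  sig = ⟨3 | 1⟩
  {1,2,4}:  v_{1} + v_{2} + v_{4} = 2·v_{5}  ⟹  sig = ⟨3 | 2⟩

Signatures (|P|; sorted positive RHS coefficients), sorted:
{ ⟨2 | 0⟩,  ⟨2 | 1⟩ ×2,  ⟨2 | 1 1⟩,  ⟨2 | 2⟩,  ⟨2 | 3⟩,  ⟨3 | 1⟩ ×2,  ⟨3 | 2⟩ }


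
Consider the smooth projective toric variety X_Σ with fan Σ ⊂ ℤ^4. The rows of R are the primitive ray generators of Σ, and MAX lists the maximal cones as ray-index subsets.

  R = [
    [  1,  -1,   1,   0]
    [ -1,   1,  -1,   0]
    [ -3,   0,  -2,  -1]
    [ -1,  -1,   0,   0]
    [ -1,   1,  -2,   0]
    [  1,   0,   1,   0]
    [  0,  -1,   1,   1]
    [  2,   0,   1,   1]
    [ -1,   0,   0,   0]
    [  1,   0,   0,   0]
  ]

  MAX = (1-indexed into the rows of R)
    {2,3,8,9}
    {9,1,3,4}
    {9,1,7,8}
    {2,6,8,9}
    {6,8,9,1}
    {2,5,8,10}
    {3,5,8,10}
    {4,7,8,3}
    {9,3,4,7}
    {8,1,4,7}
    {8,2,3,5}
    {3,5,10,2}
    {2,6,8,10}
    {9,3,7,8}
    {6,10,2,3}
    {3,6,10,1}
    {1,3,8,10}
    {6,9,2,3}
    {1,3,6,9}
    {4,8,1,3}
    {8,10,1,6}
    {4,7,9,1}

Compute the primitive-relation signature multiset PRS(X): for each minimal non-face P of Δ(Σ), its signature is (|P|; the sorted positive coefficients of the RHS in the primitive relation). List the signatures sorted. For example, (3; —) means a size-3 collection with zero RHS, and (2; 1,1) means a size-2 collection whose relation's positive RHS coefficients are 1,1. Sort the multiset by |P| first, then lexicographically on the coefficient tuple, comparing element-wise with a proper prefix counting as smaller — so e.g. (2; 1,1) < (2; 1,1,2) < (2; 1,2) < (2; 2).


Σ has 18 primitive collections:

  P = {1,2}:  v_{1} + v_{2} = 0 — sig = (2; —)
  P = {9,10}:  v_{9} + v_{10} = 0 — sig = (2; —)
  P = {4,6}:  v_{4} + v_{6} = v_{1} + v_{9} — sig = (2; 1,1)
  P = {5,6}:  v_{5} + v_{6} = v_{2} + v_{10} — sig = (2; 1,1)
  P = {7,10}:  v_{7} + v_{10} = v_{4} + v_{8} — sig = (2; 1,1)
  P = {1,5}:  v_{1} + v_{5} = v_{3} + v_{8} + v_{10} — sig = (2; 1,1,1)
  P = {2,4}:  v_{2} + v_{4} = v_{3} + v_{8} + v_{9} — sig = (2; 1,1,1)
  P = {4,10}:  v_{4} + v_{10} = v_{1} + v_{3} + v_{8} — sig = (2; 1,1,1)
  P = {5,9}:  v_{5} + v_{9} = v_{2} + v_{3} + v_{8} — sig = (2; 1,1,1)
  P = {6,7}:  v_{6} + v_{7} = v_{1} + v_{8} + 2·v_{9} — sig = (2; 1,1,2)
  P = {2,7}:  v_{2} + v_{7} = v_{3} + 2·v_{8} + 2·v_{9} — sig = (2; 1,2,2)
  P = {5,7}:  v_{5} + v_{7} = 2·v_{3} + 3·v_{8} + v_{9} — sig = (2; 1,2,3)
  P = {4,5}:  v_{4} + v_{5} = 2·v_{3} + 2·v_{8} — sig = (2; 2,2)
  P = {3,6,8}:  v_{3} + v_{6} + v_{8} = 0 — sig = (3; —)
  P = {4,8,9}:  v_{4} + v_{8} + v_{9} = v_{7} — sig = (3; 1)
  P = {1,3,7}:  v_{1} + v_{3} + v_{7} = 2·v_{4} — sig = (3; 2)
  P = {1,3,8,9}:  v_{1} + v_{3} + v_{8} + v_{9} = v_{4} — sig = (4; 1)
  P = {2,3,8,10}:  v_{2} + v_{3} + v_{8} + v_{10} = v_{5} — sig = (4; 1)

Sorted signature multiset PRS(X):
    |P|=2: 13 collections, coeffs (), (), (1,1), (1,1), (1,1), (1,1,1), (1,1,1), (1,1,1), (1,1,1), (1,1,2), (1,2,2), (1,2,3), (2,2)
    |P|=3: 3 collections, coeffs (), (1), (2)
    |P|=4: 2 collections, coeffs (1), (1)


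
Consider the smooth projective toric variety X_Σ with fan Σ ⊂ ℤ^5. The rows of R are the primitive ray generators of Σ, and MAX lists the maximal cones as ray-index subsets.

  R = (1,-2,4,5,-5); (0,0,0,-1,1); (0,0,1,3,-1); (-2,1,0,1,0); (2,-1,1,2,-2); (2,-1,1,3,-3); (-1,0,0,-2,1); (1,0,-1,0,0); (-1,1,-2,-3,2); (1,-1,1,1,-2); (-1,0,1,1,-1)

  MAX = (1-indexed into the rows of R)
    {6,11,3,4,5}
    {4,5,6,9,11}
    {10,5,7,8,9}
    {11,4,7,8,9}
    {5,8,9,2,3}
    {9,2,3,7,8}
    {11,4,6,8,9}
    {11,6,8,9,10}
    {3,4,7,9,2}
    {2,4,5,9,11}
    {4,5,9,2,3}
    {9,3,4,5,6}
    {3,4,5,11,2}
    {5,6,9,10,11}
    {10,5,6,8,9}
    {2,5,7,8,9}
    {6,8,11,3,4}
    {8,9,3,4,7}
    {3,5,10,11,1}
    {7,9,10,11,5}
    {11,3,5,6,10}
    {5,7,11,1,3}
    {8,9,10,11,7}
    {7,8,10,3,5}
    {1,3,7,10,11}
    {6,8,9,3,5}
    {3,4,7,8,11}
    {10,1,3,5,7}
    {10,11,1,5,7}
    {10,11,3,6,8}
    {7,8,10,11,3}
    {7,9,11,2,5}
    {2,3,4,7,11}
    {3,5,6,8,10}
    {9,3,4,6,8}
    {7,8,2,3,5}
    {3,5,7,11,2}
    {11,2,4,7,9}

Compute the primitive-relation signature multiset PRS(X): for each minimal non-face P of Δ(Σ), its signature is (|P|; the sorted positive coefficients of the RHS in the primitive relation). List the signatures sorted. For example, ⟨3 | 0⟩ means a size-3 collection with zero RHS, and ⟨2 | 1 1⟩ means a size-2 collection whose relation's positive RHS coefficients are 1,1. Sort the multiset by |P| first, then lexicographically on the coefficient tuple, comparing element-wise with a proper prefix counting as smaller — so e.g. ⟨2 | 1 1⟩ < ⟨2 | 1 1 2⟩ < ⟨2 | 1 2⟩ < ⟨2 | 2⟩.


Δ(Σ) — 11 vertices, 18 min non-faces:

  {2,6}:  v_{2} + v_{6} = v_{5}  ⟹  sig = ⟨2 | 1⟩
  {6,7}:  v_{6} + v_{7} = v_{10}  ⟹  sig = ⟨2 | 1⟩
  {1,9}:  v_{1} + v_{9} = v_{10} + v_{11}  ⟹  sig = ⟨2 | 1 1⟩
  {2,10}:  v_{2} + v_{10} = v_{5} + v_{7}  ⟹  sig = ⟨2 | 1 1⟩
  {1,6}:  v_{1} + v_{6} = v_{3} + v_{5} + 2·v_{10} + v_{11}  ⟹  sig = ⟨2 | 1 1 1 2⟩
  {1,4}:  v_{1} + v_{4} = v_{3} + v_{10} + 2·v_{11}  ⟹  sig = ⟨2 | 1 1 2⟩
  {1,2}:  v_{1} + v_{2} = v_{3} + 2·v_{5} + 2·v_{7} + v_{11}  ⟹  sig = ⟨2 | 1 1 2 2⟩
  {1,8}:  v_{1} + v_{8} = v_{3} + 2·v_{10}  ⟹  sig = ⟨2 | 1 2⟩
  {4,10}:  v_{4} + v_{10} = v_{8} + 2·v_{11}  ⟹  sig = ⟨2 | 1 2⟩
  {2,8,11}:  v_{2} + v_{8} + v_{11} = 0  ⟹  sig = ⟨3 | 0⟩
  {3,9,11}:  v_{3} + v_{9} + v_{11} = v_{4}  ⟹  sig = ⟨3 | 1⟩
  {4,5,7}:  v_{4} + v_{5} + v_{7} = v_{11}  ⟹  sig = ⟨3 | 1⟩
  {5,8,11}:  v_{5} + v_{8} + v_{11} = v_{6}  ⟹  sig = ⟨3 | 1⟩
  {2,4,8}:  v_{2} + v_{4} + v_{8} = v_{3} + v_{9}  ⟹  sig = ⟨3 | 1 1⟩
  {3,9,10}:  v_{3} + v_{9} + v_{10} = v_{8} + v_{11}  ⟹  sig = ⟨3 | 1 1⟩
  {4,5,8}:  v_{4} + v_{5} + v_{8} = v_{3} + v_{6} + v_{9}  ⟹  sig = ⟨3 | 1 1 1⟩
  {3,5,7,9}:  v_{3} + v_{5} + v_{7} + v_{9} = 0  ⟹  sig = ⟨4 | 0⟩
  {3,5,7,10,11}:  v_{3} + v_{5} + v_{7} + v_{10} + v_{11} = v_{1}  ⟹  sig = ⟨5 | 1⟩

so the primitive-relation signature multiset is
{ ⟨2 | 1⟩ ×2,  ⟨2 | 1 1⟩ ×2,  ⟨2 | 1 1 1 2⟩,  ⟨2 | 1 1 2⟩,  ⟨2 | 1 1 2 2⟩,  ⟨2 | 1 2⟩ ×2,  ⟨3 | 0⟩,  ⟨3 | 1⟩ ×3,  ⟨3 | 1 1⟩ ×2,  ⟨3 | 1 1 1⟩,  ⟨4 | 0⟩,  ⟨5 | 1⟩ }


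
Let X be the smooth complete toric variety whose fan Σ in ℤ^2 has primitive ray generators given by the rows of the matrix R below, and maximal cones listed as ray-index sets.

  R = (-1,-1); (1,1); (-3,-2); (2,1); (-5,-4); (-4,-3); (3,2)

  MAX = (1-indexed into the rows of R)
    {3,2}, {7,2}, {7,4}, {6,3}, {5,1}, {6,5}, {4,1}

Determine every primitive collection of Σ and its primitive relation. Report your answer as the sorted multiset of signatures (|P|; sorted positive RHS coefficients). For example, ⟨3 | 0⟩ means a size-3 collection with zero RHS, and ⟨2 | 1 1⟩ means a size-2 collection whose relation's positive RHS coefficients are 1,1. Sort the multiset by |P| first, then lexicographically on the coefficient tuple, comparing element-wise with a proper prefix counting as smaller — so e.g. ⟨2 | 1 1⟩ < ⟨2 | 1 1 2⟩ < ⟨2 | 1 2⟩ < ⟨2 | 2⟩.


14 minimal non-faces of Δ(Σ) (on 7 rays):

  P = {1,2}:  v_{1} + v_{2} = 0  ⇒ sig = ⟨2 | 0⟩
  P = {3,7}:  v_{3} + v_{7} = 0  ⇒ sig = ⟨2 | 0⟩
  P = {1,3}:  v_{1} + v_{3} = v_{6}  ⇒ sig = ⟨2 | 1⟩
  P = {1,6}:  v_{1} + v_{6} = v_{5}  ⇒ sig = ⟨2 | 1⟩
  P = {1,7}:  v_{1} + v_{7} = v_{4}  ⇒ sig = ⟨2 | 1⟩
  P = {2,4}:  v_{2} + v_{4} = v_{7}  ⇒ sig = ⟨2 | 1⟩
  P = {2,5}:  v_{2} + v_{5} = v_{6}  ⇒ sig = ⟨2 | 1⟩
  P = {2,6}:  v_{2} + v_{6} = v_{3}  ⇒ sig = ⟨2 | 1⟩
  P = {3,4}:  v_{3} + v_{4} = v_{1}  ⇒ sig = ⟨2 | 1⟩
  P = {6,7}:  v_{6} + v_{7} = v_{1}  ⇒ sig = ⟨2 | 1⟩
  P = {3,5}:  v_{3} + v_{5} = 2·v_{6}  ⇒ sig = ⟨2 | 2⟩
  P = {4,6}:  v_{4} + v_{6} = 2·v_{1}  ⇒ sig = ⟨2 | 2⟩
  P = {5,7}:  v_{5} + v_{7} = 2·v_{1}  ⇒ sig = ⟨2 | 2⟩
  P = {4,5}:  v_{4} + v_{5} = 3·v_{1}  ⇒ sig = ⟨2 | 3⟩

Signatures (|P|; sorted positive RHS coefficients), sorted:
    ⟨2 | 0⟩
    ⟨2 | 0⟩
    ⟨2 | 1⟩
    ⟨2 | 1⟩
    ⟨2 | 1⟩
    ⟨2 | 1⟩
    ⟨2 | 1⟩
    ⟨2 | 1⟩
    ⟨2 | 1⟩
    ⟨2 | 1⟩
    ⟨2 | 2⟩
    ⟨2 | 2⟩
    ⟨2 | 2⟩
    ⟨2 | 3⟩


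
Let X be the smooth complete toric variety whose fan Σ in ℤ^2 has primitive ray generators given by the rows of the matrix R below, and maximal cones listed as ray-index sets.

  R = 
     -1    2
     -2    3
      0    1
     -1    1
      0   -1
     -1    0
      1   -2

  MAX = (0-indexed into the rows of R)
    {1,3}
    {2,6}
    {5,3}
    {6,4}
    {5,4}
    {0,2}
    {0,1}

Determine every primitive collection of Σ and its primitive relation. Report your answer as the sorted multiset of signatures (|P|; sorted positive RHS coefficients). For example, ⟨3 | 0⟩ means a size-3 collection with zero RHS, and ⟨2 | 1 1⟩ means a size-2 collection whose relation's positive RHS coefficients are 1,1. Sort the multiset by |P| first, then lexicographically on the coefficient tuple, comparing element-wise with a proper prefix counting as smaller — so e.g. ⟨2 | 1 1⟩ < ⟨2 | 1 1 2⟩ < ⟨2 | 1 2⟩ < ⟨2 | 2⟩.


Primitive collections (14):

  P={0,6}:  v_{0} + v_{6} = 0  ⇒ sig = ⟨2 | 0⟩
  P={2,4}:  v_{2} + v_{4} = 0  ⇒ sig = ⟨2 | 0⟩
  P={0,3}:  v_{0} + v_{3} = v_{1}  ⇒ sig = ⟨2 | 1⟩
  P={0,4}:  v_{0} + v_{4} = v_{3}  ⇒ sig = ⟨2 | 1⟩
  P={1,6}:  v_{1} + v_{6} = v_{3}  ⇒ sig = ⟨2 | 1⟩
  P={2,3}:  v_{2} + v_{3} = v_{0}  ⇒ sig = ⟨2 | 1⟩
  P={2,5}:  v_{2} + v_{5} = v_{3}  ⇒ sig = ⟨2 | 1⟩
  P={3,4}:  v_{3} + v_{4} = v_{5}  ⇒ sig = ⟨2 | 1⟩
  P={3,6}:  v_{3} + v_{6} = v_{4}  ⇒ sig = ⟨2 | 1⟩
  P={0,5}:  v_{0} + v_{5} = 2·v_{3}  ⇒ sig = ⟨2 | 2⟩
  P={1,2}:  v_{1} + v_{2} = 2·v_{0}  ⇒ sig = ⟨2 | 2⟩
  P={1,4}:  v_{1} + v_{4} = 2·v_{3}  ⇒ sig = ⟨2 | 2⟩
  P={5,6}:  v_{5} + v_{6} = 2·v_{4}  ⇒ sig = ⟨2 | 2⟩
  P={1,5}:  v_{1} + v_{5} = 3·v_{3}  ⇒ sig = ⟨2 | 3⟩

so the primitive-relation signature multiset is
{ ⟨2 | 0⟩ ×2,  ⟨2 | 1⟩ ×7,  ⟨2 | 2⟩ ×4,  ⟨2 | 3⟩ }


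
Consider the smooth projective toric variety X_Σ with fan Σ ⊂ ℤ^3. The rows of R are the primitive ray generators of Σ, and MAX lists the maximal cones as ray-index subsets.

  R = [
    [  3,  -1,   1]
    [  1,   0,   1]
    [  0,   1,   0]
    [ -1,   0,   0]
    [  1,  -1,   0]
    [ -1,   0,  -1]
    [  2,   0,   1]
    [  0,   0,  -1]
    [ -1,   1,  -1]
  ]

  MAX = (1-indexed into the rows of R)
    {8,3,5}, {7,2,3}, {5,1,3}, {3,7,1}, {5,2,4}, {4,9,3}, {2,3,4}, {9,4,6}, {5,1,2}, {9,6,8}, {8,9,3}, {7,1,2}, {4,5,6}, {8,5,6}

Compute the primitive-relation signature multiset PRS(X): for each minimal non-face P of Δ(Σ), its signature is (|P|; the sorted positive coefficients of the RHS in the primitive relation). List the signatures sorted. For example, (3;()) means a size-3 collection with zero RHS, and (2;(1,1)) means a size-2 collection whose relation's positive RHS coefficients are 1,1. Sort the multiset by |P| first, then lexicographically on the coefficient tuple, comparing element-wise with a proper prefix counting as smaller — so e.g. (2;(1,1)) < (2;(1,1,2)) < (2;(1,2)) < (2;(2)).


18 collections generate NE(X_Σ); each relation:

  P = {2,6}:  v_{2} + v_{6} = 0  ⟹  sig = (2;())
  P = {2,9}:  v_{2} + v_{9} = v_{3}  ⟹  sig = (2;(1))
  P = {3,6}:  v_{3} + v_{6} = v_{9}  ⟹  sig = (2;(1))
  P = {4,7}:  v_{4} + v_{7} = v_{2}  ⟹  sig = (2;(1))
  P = {4,8}:  v_{4} + v_{8} = v_{6}  ⟹  sig = (2;(1))
  P = {5,7}:  v_{5} + v_{7} = v_{1}  ⟹  sig = (2;(1))
  P = {5,9}:  v_{5} + v_{9} = v_{8}  ⟹  sig = (2;(1))
  P = {1,4}:  v_{1} + v_{4} = v_{2} + v_{5}  ⟹  sig = (2;(1,1))
  P = {2,8}:  v_{2} + v_{8} = v_{3} + v_{5}  ⟹  sig = (2;(1,1))
  P = {6,7}:  v_{6} + v_{7} = v_{3} + v_{5}  ⟹  sig = (2;(1,1))
  P = {1,6}:  v_{1} + v_{6} = v_{3} + 2·v_{5}  ⟹  sig = (2;(1,2))
  P = {7,9}:  v_{7} + v_{9} = 2·v_{3} + v_{5}  ⟹  sig = (2;(1,2))
  P = {1,9}:  v_{1} + v_{9} = 2·v_{3} + 2·v_{5}  ⟹  sig = (2;(2,2))
  P = {7,8}:  v_{7} + v_{8} = 2·v_{3} + 2·v_{5}  ⟹  sig = (2;(2,2))
  P = {1,8}:  v_{1} + v_{8} = 2·v_{3} + 3·v_{5}  ⟹  sig = (2;(2,3))
  P = {3,4,5}:  v_{3} + v_{4} + v_{5} = 0  ⟹  sig = (3;())
  P = {2,3,5}:  v_{2} + v_{3} + v_{5} = v_{7}  ⟹  sig = (3;(1))
  P = {1,2,3}:  v_{1} + v_{2} + v_{3} = 2·v_{7}  ⟹  sig = (3;(2))

so the primitive-relation signature multiset is
{ (2;()),  (2;(1)) ×6,  (2;(1,1)) ×3,  (2;(1,2)) ×2,  (2;(2,2)) ×2,  (2;(2,3)),  (3;()),  (3;(1)),  (3;(2)) }


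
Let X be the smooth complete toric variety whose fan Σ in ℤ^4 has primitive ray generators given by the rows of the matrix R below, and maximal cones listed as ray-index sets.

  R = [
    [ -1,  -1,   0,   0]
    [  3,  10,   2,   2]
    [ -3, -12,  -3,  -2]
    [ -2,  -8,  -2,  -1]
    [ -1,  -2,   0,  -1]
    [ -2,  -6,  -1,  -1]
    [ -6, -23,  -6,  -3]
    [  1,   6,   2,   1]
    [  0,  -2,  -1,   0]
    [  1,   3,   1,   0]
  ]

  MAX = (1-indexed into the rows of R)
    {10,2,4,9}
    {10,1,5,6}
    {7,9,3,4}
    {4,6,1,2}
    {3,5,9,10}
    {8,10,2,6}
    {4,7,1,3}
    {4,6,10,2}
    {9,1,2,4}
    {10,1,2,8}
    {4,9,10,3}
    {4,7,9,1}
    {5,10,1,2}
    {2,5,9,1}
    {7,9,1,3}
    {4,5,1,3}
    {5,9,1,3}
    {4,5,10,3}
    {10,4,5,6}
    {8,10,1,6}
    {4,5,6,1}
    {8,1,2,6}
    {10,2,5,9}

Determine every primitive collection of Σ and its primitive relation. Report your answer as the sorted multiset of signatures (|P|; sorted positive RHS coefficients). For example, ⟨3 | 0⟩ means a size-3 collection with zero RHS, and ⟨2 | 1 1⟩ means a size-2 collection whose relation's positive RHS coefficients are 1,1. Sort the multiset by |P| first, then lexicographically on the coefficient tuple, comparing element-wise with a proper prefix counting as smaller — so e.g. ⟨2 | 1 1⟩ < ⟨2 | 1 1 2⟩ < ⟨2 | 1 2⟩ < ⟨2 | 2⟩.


The 20 primitive collections of Σ (r=10, n=4):

  P = {2,3}:  v_{2} + v_{3} = v_{9}  ⟹  sig = ⟨2 | 1⟩
  P = {3,8}:  v_{3} + v_{8} = v_{6}  ⟹  sig = ⟨2 | 1⟩
  P = {6,9}:  v_{6} + v_{9} = v_{4}  ⟹  sig = ⟨2 | 1⟩
  P = {7,10}:  v_{7} + v_{10} = v_{3} + v_{4}  ⟹  sig = ⟨2 | 1 1⟩
  P = {8,9}:  v_{8} + v_{9} = v_{2} + v_{6}  ⟹  sig = ⟨2 | 1 1⟩
  P = {2,7}:  v_{2} + v_{7} = v_{1} + v_{4} + 2·v_{9}  ⟹  sig = ⟨2 | 1 1 2⟩
  P = {6,7}:  v_{6} + v_{7} = v_{1} + v_{3} + 2·v_{4}  ⟹  sig = ⟨2 | 1 1 2⟩
  P = {3,6}:  v_{3} + v_{6} = 2·v_{4} + v_{5}  ⟹  sig = ⟨2 | 1 2⟩
  P = {4,8}:  v_{4} + v_{8} = v_{2} + 2·v_{6}  ⟹  sig = ⟨2 | 1 2⟩
  P = {5,7}:  v_{5} + v_{7} = v_{1} + 2·v_{3}  ⟹  sig = ⟨2 | 1 2⟩
  P = {7,8}:  v_{7} + v_{8} = v_{1} + 2·v_{4}  ⟹  sig = ⟨2 | 1 2⟩
  P = {5,8}:  v_{5} + v_{8} = 2·v_{1} + 2·v_{10}  ⟹  sig = ⟨2 | 2 2⟩
  P = {1,9,10}:  v_{1} + v_{9} + v_{10} = 0  ⟹  sig = ⟨3 | 0⟩
  P = {2,4,5}:  v_{2} + v_{4} + v_{5} = 0  ⟹  sig = ⟨3 | 0⟩
  P = {1,4,10}:  v_{1} + v_{4} + v_{10} = v_{6}  ⟹  sig = ⟨3 | 1⟩
  P = {4,5,9}:  v_{4} + v_{5} + v_{9} = v_{3}  ⟹  sig = ⟨3 | 1⟩
  P = {1,3,10}:  v_{1} + v_{3} + v_{10} = v_{4} + v_{5}  ⟹  sig = ⟨3 | 1 1⟩
  P = {2,5,6}:  v_{2} + v_{5} + v_{6} = v_{1} + v_{10}  ⟹  sig = ⟨3 | 1 1⟩
  P = {1,2,6,10}:  v_{1} + v_{2} + v_{6} + v_{10} = v_{8}  ⟹  sig = ⟨4 | 1⟩
  P = {1,3,4,9}:  v_{1} + v_{3} + v_{4} + v_{9} = v_{7}  ⟹  sig = ⟨4 | 1⟩

Hence PRS(X_Σ) =
[⟨2 | 1⟩, ⟨2 | 1⟩, ⟨2 | 1⟩, ⟨2 | 1 1⟩, ⟨2 | 1 1⟩, ⟨2 | 1 1 2⟩, ⟨2 | 1 1 2⟩, ⟨2 | 1 2⟩, ⟨2 | 1 2⟩, ⟨2 | 1 2⟩, ⟨2 | 1 2⟩, ⟨2 | 2 2⟩, ⟨3 | 0⟩, ⟨3 | 0⟩, ⟨3 | 1⟩, ⟨3 | 1⟩, ⟨3 | 1 1⟩, ⟨3 | 1 1⟩, ⟨4 | 1⟩, ⟨4 | 1⟩]


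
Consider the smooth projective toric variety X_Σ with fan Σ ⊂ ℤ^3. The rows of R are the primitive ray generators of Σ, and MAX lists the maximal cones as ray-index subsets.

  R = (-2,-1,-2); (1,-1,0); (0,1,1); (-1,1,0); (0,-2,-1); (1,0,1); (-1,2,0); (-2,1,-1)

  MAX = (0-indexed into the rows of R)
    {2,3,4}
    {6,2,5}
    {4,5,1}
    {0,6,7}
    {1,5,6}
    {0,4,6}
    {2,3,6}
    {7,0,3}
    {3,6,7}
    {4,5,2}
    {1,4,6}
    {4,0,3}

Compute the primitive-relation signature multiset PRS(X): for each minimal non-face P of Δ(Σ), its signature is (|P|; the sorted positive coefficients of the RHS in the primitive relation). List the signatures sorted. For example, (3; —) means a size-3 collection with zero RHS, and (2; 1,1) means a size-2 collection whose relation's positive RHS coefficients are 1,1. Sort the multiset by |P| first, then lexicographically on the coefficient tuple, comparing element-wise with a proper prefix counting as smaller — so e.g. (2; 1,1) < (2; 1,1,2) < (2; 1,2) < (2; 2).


14 collections generate NE(X_Σ); each relation:

  {1,3}:  v_{1} + v_{3} = 0  ⟹  sig = (2; —)
  {1,2}:  v_{1} + v_{2} = v_{5}  ⟹  sig = (2; 1)
  {3,5}:  v_{3} + v_{5} = v_{2}  ⟹  sig = (2; 1)
  {4,7}:  v_{4} + v_{7} = v_{0}  ⟹  sig = (2; 1)
  {5,7}:  v_{5} + v_{7} = v_{3}  ⟹  sig = (2; 1)
  {0,5}:  v_{0} + v_{5} = v_{3} + v_{4}  ⟹  sig = (2; 1,1)
  {1,7}:  v_{1} + v_{7} = v_{4} + v_{6}  ⟹  sig = (2; 1,1)
  {0,1}:  v_{0} + v_{1} = 2·v_{4} + v_{6}  ⟹  sig = (2; 1,2)
  {0,2}:  v_{0} + v_{2} = 2·v_{3} + v_{4}  ⟹  sig = (2; 1,2)
  {2,7}:  v_{2} + v_{7} = 2·v_{3}  ⟹  sig = (2; 2)
  {4,5,6}:  v_{4} + v_{5} + v_{6} = 0  ⟹  sig = (3; —)
  {2,4,6}:  v_{2} + v_{4} + v_{6} = v_{3}  ⟹  sig = (3; 1)
  {3,4,6}:  v_{3} + v_{4} + v_{6} = v_{7}  ⟹  sig = (3; 1)
  {0,3,6}:  v_{0} + v_{3} + v_{6} = 2·v_{7}  ⟹  sig = (3; 2)

so the primitive-relation signature multiset is
    |P|=2: 10 collections, coeffs (), (1), (1), (1), (1), (1,1), (1,1), (1,2), (1,2), (2)
    |P|=3: 4 collections, coeffs (), (1), (1), (2)


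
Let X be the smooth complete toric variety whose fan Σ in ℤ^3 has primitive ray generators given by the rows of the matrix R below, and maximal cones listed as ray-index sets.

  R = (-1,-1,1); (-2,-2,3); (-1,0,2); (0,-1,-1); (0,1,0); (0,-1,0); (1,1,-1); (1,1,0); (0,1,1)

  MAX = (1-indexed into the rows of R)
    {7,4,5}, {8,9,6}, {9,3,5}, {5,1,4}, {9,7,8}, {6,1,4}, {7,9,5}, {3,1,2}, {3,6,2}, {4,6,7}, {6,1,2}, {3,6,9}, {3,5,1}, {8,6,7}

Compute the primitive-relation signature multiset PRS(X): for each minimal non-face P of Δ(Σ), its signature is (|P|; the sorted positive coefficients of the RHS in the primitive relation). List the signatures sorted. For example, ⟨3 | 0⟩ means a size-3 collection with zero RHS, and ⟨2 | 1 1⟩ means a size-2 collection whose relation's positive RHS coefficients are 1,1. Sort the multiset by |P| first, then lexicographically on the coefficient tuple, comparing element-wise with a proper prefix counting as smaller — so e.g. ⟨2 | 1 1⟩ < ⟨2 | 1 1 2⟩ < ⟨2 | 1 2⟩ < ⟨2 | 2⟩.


The 17 primitive collections of Σ (r=9, n=3):

  P = {1,7}:  v_{1} + v_{7} = 0  ⇒ sig = ⟨2 | 0⟩
  P = {4,9}:  v_{4} + v_{9} = 0  ⇒ sig = ⟨2 | 0⟩
  P = {5,6}:  v_{5} + v_{6} = 0  ⇒ sig = ⟨2 | 0⟩
  P = {1,9}:  v_{1} + v_{9} = v_{3}  ⇒ sig = ⟨2 | 1⟩
  P = {3,4}:  v_{3} + v_{4} = v_{1}  ⇒ sig = ⟨2 | 1⟩
  P = {3,7}:  v_{3} + v_{7} = v_{9}  ⇒ sig = ⟨2 | 1⟩
  P = {1,8}:  v_{1} + v_{8} = v_{6} + v_{9}  ⇒ sig = ⟨2 | 1 1⟩
  P = {2,5}:  v_{2} + v_{5} = v_{1} + v_{3}  ⇒ sig = ⟨2 | 1 1⟩
  P = {2,7}:  v_{2} + v_{7} = v_{3} + v_{6}  ⇒ sig = ⟨2 | 1 1⟩
  P = {4,8}:  v_{4} + v_{8} = v_{6} + v_{7}  ⇒ sig = ⟨2 | 1 1⟩
  P = {5,8}:  v_{5} + v_{8} = v_{7} + v_{9}  ⇒ sig = ⟨2 | 1 1⟩
  P = {2,8}:  v_{2} + v_{8} = v_{3} + 2·v_{6} + v_{9}  ⇒ sig = ⟨2 | 1 1 2⟩
  P = {2,4}:  v_{2} + v_{4} = 2·v_{1} + v_{6}  ⇒ sig = ⟨2 | 1 2⟩
  P = {2,9}:  v_{2} + v_{9} = 2·v_{3} + v_{6}  ⇒ sig = ⟨2 | 1 2⟩
  P = {3,8}:  v_{3} + v_{8} = v_{6} + 2·v_{9}  ⇒ sig = ⟨2 | 1 2⟩
  P = {1,3,6}:  v_{1} + v_{3} + v_{6} = v_{2}  ⇒ sig = ⟨3 | 1⟩
  P = {6,7,9}:  v_{6} + v_{7} + v_{9} = v_{8}  ⇒ sig = ⟨3 | 1⟩

so the primitive-relation signature multiset is
[⟨2 | 0⟩, ⟨2 | 0⟩, ⟨2 | 0⟩, ⟨2 | 1⟩, ⟨2 | 1⟩, ⟨2 | 1⟩, ⟨2 | 1 1⟩, ⟨2 | 1 1⟩, ⟨2 | 1 1⟩, ⟨2 | 1 1⟩, ⟨2 | 1 1⟩, ⟨2 | 1 1 2⟩, ⟨2 | 1 2⟩, ⟨2 | 1 2⟩, ⟨2 | 1 2⟩, ⟨3 | 1⟩, ⟨3 | 1⟩]


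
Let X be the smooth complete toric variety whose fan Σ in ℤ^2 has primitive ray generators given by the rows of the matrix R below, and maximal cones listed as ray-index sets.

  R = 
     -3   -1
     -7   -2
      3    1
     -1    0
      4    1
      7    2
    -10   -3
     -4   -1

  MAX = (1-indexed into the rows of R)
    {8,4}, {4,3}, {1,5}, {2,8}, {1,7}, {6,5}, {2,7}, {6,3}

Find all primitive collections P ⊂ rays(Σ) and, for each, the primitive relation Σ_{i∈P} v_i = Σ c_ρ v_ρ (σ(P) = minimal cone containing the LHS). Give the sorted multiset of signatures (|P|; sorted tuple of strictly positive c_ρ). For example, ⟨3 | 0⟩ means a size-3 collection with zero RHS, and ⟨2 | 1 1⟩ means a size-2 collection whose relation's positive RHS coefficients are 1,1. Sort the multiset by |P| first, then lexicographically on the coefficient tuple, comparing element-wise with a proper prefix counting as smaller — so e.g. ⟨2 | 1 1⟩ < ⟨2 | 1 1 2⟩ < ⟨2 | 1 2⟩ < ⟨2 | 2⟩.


20 collections generate NE(X_Σ); each relation:

  P={1,3}:  v_{1} + v_{3} = 0 ; sig = ⟨2 | 0⟩
  P={2,6}:  v_{2} + v_{6} = 0 ; sig = ⟨2 | 0⟩
  P={5,8}:  v_{5} + v_{8} = 0 ; sig = ⟨2 | 0⟩
  P={1,2}:  v_{1} + v_{2} = v_{7} ; sig = ⟨2 | 1⟩
  P={1,4}:  v_{1} + v_{4} = v_{8} ; sig = ⟨2 | 1⟩
  P={1,6}:  v_{1} + v_{6} = v_{5} ; sig = ⟨2 | 1⟩
  P={1,8}:  v_{1} + v_{8} = v_{2} ; sig = ⟨2 | 1⟩
  P={2,3}:  v_{2} + v_{3} = v_{8} ; sig = ⟨2 | 1⟩
  P={2,5}:  v_{2} + v_{5} = v_{1} ; sig = ⟨2 | 1⟩
  P={3,5}:  v_{3} + v_{5} = v_{6} ; sig = ⟨2 | 1⟩
  P={3,7}:  v_{3} + v_{7} = v_{2} ; sig = ⟨2 | 1⟩
  P={3,8}:  v_{3} + v_{8} = v_{4} ; sig = ⟨2 | 1⟩
  P={4,5}:  v_{4} + v_{5} = v_{3} ; sig = ⟨2 | 1⟩
  P={6,7}:  v_{6} + v_{7} = v_{1} ; sig = ⟨2 | 1⟩
  P={6,8}:  v_{6} + v_{8} = v_{3} ; sig = ⟨2 | 1⟩
  P={4,7}:  v_{4} + v_{7} = v_{2} + v_{8} ; sig = ⟨2 | 1 1⟩
  P={2,4}:  v_{2} + v_{4} = 2·v_{8} ; sig = ⟨2 | 2⟩
  P={4,6}:  v_{4} + v_{6} = 2·v_{3} ; sig = ⟨2 | 2⟩
  P={5,7}:  v_{5} + v_{7} = 2·v_{1} ; sig = ⟨2 | 2⟩
  P={7,8}:  v_{7} + v_{8} = 2·v_{2} ; sig = ⟨2 | 2⟩

Sorted signature multiset PRS(X):
[⟨2 | 0⟩, ⟨2 | 0⟩, ⟨2 | 0⟩, ⟨2 | 1⟩, ⟨2 | 1⟩, ⟨2 | 1⟩, ⟨2 | 1⟩, ⟨2 | 1⟩, ⟨2 | 1⟩, ⟨2 | 1⟩, ⟨2 | 1⟩, ⟨2 | 1⟩, ⟨2 | 1⟩, ⟨2 | 1⟩, ⟨2 | 1⟩, ⟨2 | 1 1⟩, ⟨2 | 2⟩, ⟨2 | 2⟩, ⟨2 | 2⟩, ⟨2 | 2⟩]


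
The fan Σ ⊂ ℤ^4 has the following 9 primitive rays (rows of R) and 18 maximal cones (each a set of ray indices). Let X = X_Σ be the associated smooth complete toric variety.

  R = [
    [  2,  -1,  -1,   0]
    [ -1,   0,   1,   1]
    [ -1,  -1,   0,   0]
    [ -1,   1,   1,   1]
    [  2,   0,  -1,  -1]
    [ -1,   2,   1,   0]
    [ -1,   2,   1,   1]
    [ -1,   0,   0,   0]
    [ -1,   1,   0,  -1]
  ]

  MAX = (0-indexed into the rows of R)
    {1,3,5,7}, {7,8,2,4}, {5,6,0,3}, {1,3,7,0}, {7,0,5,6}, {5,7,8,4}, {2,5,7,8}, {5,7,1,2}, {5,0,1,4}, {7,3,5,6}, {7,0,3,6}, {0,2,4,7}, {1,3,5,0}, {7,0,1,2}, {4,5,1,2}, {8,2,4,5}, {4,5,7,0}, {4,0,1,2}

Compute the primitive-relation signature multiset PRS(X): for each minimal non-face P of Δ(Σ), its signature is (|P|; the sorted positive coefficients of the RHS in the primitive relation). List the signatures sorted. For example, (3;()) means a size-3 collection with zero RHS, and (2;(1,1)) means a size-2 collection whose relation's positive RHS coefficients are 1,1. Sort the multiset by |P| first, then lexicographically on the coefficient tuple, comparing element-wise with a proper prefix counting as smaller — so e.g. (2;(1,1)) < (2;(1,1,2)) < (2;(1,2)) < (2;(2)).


Primitive collections (14):

  {0,8}:  v_{0} + v_{8} = v_{4} + v_{7}  ⇒ sig = (2;(1,1))
  {1,8}:  v_{1} + v_{8} = v_{2} + v_{5}  ⇒ sig = (2;(1,1))
  {2,3}:  v_{2} + v_{3} = v_{1} + v_{7}  ⇒ sig = (2;(1,1))
  {2,6}:  v_{2} + v_{6} = v_{3} + v_{7}  ⇒ sig = (2;(1,1))
  {3,4}:  v_{3} + v_{4} = v_{0} + v_{5}  ⇒ sig = (2;(1,1))
  {3,8}:  v_{3} + v_{8} = v_{5} + v_{7}  ⇒ sig = (2;(1,1))
  {4,6}:  v_{4} + v_{6} = 2·v_{0} + 2·v_{5} + v_{7}  ⇒ sig = (2;(1,2,2))
  {6,8}:  v_{6} + v_{8} = v_{0} + 2·v_{5} + 2·v_{7}  ⇒ sig = (2;(1,2,2))
  {1,6}:  v_{1} + v_{6} = 2·v_{3}  ⇒ sig = (2;(2))
  {0,2,5}:  v_{0} + v_{2} + v_{5} = 0  ⇒ sig = (3;())
  {1,4,7}:  v_{1} + v_{4} + v_{7} = 0  ⇒ sig = (3;())
  {0,1,5,7}:  v_{0} + v_{1} + v_{5} + v_{7} = v_{3}  ⇒ sig = (4;(1))
  {0,3,5,7}:  v_{0} + v_{3} + v_{5} + v_{7} = v_{6}  ⇒ sig = (4;(1))
  {2,4,5,7}:  v_{2} + v_{4} + v_{5} + v_{7} = v_{8}  ⇒ sig = (4;(1))

so the primitive-relation signature multiset is
[(2;(1,1)), (2;(1,1)), (2;(1,1)), (2;(1,1)), (2;(1,1)), (2;(1,1)), (2;(1,2,2)), (2;(1,2,2)), (2;(2)), (3;()), (3;()), (4;(1)), (4;(1)), (4;(1))]


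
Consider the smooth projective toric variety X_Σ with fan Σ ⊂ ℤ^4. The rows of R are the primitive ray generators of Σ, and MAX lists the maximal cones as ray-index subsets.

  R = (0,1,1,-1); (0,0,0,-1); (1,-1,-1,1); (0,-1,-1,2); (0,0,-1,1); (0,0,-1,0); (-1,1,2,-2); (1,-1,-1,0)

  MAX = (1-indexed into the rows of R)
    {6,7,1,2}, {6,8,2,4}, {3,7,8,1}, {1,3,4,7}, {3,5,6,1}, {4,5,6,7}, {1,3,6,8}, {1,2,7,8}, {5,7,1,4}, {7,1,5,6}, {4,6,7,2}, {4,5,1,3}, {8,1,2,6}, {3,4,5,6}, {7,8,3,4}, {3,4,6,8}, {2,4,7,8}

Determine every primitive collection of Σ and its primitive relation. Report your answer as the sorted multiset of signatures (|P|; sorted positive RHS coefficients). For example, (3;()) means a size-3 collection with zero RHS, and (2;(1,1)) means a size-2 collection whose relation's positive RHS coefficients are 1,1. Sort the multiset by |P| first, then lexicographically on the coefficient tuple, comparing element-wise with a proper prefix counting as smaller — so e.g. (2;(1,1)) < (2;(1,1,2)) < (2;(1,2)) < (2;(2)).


Δ(Σ) — 8 vertices, 9 min non-faces:

  {2,3}:  v_{2} + v_{3} = v_{8} ; sig = (2;(1))
  {2,5}:  v_{2} + v_{5} = v_{6} ; sig = (2;(1))
  {5,8}:  v_{5} + v_{8} = v_{3} + v_{6} ; sig = (2;(1,1))
  {1,2,4}:  v_{1} + v_{2} + v_{4} = 0 ; sig = (3;())
  {3,5,7}:  v_{3} + v_{5} + v_{7} = 0 ; sig = (3;())
  {1,4,6}:  v_{1} + v_{4} + v_{6} = v_{5} ; sig = (3;(1))
  {1,4,8}:  v_{1} + v_{4} + v_{8} = v_{3} ; sig = (3;(1))
  {3,6,7}:  v_{3} + v_{6} + v_{7} = v_{2} ; sig = (3;(1))
  {6,7,8}:  v_{6} + v_{7} + v_{8} = 2·v_{2} ; sig = (3;(2))

Signatures (|P|; sorted positive RHS coefficients), sorted:
{ (2;(1)) ×2,  (2;(1,1)),  (3;()) ×2,  (3;(1)) ×3,  (3;(2)) }


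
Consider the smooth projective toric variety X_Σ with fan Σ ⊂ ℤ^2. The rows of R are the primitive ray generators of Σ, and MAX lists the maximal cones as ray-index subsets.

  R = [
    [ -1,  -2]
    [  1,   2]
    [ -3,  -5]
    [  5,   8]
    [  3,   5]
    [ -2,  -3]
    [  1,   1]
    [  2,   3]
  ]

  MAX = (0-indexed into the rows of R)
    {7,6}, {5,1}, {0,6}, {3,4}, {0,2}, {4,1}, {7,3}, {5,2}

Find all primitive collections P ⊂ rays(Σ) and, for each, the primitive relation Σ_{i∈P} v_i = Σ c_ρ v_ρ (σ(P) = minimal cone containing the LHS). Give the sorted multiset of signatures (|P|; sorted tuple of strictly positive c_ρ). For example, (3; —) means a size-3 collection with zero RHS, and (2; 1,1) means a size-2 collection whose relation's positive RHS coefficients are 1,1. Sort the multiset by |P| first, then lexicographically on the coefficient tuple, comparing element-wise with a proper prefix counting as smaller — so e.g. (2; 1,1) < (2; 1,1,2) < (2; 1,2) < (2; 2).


|primitive collections| = 20. Relations:

  P = {0,1}:  v_{0} + v_{1} = 0  so sig = (2; —)
  P = {2,4}:  v_{2} + v_{4} = 0  so sig = (2; —)
  P = {5,7}:  v_{5} + v_{7} = 0  so sig = (2; —)
  P = {0,4}:  v_{0} + v_{4} = v_{7}  so sig = (2; 1)
  P = {0,5}:  v_{0} + v_{5} = v_{2}  so sig = (2; 1)
  P = {0,7}:  v_{0} + v_{7} = v_{6}  so sig = (2; 1)
  P = {1,2}:  v_{1} + v_{2} = v_{5}  so sig = (2; 1)
  P = {1,6}:  v_{1} + v_{6} = v_{7}  so sig = (2; 1)
  P = {1,7}:  v_{1} + v_{7} = v_{4}  so sig = (2; 1)
  P = {2,3}:  v_{2} + v_{3} = v_{7}  so sig = (2; 1)
  P = {2,7}:  v_{2} + v_{7} = v_{0}  so sig = (2; 1)
  P = {3,5}:  v_{3} + v_{5} = v_{4}  so sig = (2; 1)
  P = {4,5}:  v_{4} + v_{5} = v_{1}  so sig = (2; 1)
  P = {4,7}:  v_{4} + v_{7} = v_{3}  so sig = (2; 1)
  P = {5,6}:  v_{5} + v_{6} = v_{0}  so sig = (2; 1)
  P = {0,3}:  v_{0} + v_{3} = 2·v_{7}  so sig = (2; 2)
  P = {1,3}:  v_{1} + v_{3} = 2·v_{4}  so sig = (2; 2)
  P = {2,6}:  v_{2} + v_{6} = 2·v_{0}  so sig = (2; 2)
  P = {4,6}:  v_{4} + v_{6} = 2·v_{7}  so sig = (2; 2)
  P = {3,6}:  v_{3} + v_{6} = 3·v_{7}  so sig = (2; 3)

so the primitive-relation signature multiset is
{ (2; —) ×3,  (2; 1) ×12,  (2; 2) ×4,  (2; 3) }
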